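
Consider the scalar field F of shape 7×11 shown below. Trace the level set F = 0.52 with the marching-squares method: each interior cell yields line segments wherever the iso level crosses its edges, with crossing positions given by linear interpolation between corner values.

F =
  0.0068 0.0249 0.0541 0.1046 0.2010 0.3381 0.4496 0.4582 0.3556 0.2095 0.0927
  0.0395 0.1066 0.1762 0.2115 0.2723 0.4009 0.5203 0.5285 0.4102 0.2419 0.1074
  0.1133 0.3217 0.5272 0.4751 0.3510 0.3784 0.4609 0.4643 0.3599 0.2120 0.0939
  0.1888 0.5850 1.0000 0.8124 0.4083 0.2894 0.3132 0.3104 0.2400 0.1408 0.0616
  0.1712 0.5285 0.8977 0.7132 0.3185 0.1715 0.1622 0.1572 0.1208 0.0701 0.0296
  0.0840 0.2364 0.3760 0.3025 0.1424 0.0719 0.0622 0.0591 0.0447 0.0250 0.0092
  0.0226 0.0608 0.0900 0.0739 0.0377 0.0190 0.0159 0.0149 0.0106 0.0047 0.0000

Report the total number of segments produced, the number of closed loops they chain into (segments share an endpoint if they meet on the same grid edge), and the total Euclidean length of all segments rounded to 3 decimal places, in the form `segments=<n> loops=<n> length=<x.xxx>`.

cell (0,5): code 0100 → (0.996,6.000)–(1.000,5.997)
cell (0,6): code 1100 → (0.879,7.000)–(0.996,6.000)
cell (0,7): code 1000 → (1.000,7.072)–(0.879,7.000)
cell (1,1): code 0100 → (1.979,2.000)–(2.000,1.965)
cell (1,2): code 1000 → (2.000,2.138)–(1.979,2.000)
cell (1,5): code 0010 → (1.000,5.997)–(1.005,6.000)
cell (1,6): code 0011 → (1.005,6.000)–(1.132,7.000)
cell (1,7): code 0001 → (1.132,7.000)–(1.000,7.072)
cell (2,0): code 0100 → (2.753,1.000)–(3.000,0.836)
cell (2,1): code 1110 → (2.000,1.965)–(2.753,1.000)
cell (2,2): code 1101 → (2.133,3.000)–(2.000,2.138)
cell (2,3): code 1000 → (3.000,3.724)–(2.133,3.000)
cell (3,0): code 0110 → (3.000,0.836)–(4.000,0.976)
cell (3,3): code 1001 → (4.000,3.489)–(3.000,3.724)
cell (4,0): code 0010 → (4.000,0.976)–(4.029,1.000)
cell (4,1): code 0011 → (4.029,1.000)–(4.724,2.000)
cell (4,2): code 0011 → (4.724,2.000)–(4.470,3.000)
cell (4,3): code 0001 → (4.470,3.000)–(4.000,3.489)
total: 18 segments, chained into 2 closed loop(s), length Σ = 11.021395

segments=18 loops=2 length=11.021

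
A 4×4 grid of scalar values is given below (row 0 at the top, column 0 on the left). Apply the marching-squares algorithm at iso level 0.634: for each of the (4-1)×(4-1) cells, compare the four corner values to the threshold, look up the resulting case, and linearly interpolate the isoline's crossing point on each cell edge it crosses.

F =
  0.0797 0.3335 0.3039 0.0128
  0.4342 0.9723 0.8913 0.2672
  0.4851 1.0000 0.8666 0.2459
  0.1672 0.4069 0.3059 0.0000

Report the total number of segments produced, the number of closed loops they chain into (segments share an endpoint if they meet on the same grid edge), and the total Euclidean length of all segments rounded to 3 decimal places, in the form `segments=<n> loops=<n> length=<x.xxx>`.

cell (0,0): code 0100 → (0.470,1.000)–(1.000,0.371)
cell (0,1): code 1100 → (0.562,2.000)–(0.470,1.000)
cell (0,2): code 1000 → (1.000,2.412)–(0.562,2.000)
cell (1,0): code 0110 → (1.000,0.371)–(2.000,0.289)
cell (1,2): code 1001 → (2.000,2.375)–(1.000,2.412)
cell (2,0): code 0010 → (2.000,0.289)–(2.617,1.000)
cell (2,1): code 0011 → (2.617,1.000)–(2.415,2.000)
cell (2,2): code 0001 → (2.415,2.000)–(2.000,2.375)
total: 8 segments, chained into 1 closed loop(s), length Σ = 6.952403

segments=8 loops=1 length=6.952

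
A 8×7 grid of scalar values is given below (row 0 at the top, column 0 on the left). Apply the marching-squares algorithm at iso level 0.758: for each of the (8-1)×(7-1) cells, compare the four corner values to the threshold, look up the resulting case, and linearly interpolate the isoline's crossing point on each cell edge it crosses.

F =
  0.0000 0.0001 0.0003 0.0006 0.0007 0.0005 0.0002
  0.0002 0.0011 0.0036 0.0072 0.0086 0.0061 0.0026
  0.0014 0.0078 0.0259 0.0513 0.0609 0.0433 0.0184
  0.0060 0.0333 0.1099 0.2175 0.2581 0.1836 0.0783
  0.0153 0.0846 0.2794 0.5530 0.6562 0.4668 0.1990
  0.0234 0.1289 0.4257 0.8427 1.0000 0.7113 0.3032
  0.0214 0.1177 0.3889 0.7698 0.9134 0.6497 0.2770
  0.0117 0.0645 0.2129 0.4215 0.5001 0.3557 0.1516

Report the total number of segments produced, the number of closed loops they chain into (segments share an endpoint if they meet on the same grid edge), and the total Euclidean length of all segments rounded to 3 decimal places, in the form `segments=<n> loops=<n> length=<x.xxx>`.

cell (4,2): code 0100 → (4.708,3.000)–(5.000,2.797)
cell (4,3): code 1100 → (4.296,4.000)–(4.708,3.000)
cell (4,4): code 1000 → (5.000,4.838)–(4.296,4.000)
cell (5,2): code 0110 → (5.000,2.797)–(6.000,2.969)
cell (5,4): code 1001 → (6.000,4.589)–(5.000,4.838)
cell (6,2): code 0010 → (6.000,2.969)–(6.034,3.000)
cell (6,3): code 0011 → (6.034,3.000)–(6.376,4.000)
cell (6,4): code 0001 → (6.376,4.000)–(6.000,4.589)
total: 8 segments, chained into 1 closed loop(s), length Σ = 6.379032

segments=8 loops=1 length=6.379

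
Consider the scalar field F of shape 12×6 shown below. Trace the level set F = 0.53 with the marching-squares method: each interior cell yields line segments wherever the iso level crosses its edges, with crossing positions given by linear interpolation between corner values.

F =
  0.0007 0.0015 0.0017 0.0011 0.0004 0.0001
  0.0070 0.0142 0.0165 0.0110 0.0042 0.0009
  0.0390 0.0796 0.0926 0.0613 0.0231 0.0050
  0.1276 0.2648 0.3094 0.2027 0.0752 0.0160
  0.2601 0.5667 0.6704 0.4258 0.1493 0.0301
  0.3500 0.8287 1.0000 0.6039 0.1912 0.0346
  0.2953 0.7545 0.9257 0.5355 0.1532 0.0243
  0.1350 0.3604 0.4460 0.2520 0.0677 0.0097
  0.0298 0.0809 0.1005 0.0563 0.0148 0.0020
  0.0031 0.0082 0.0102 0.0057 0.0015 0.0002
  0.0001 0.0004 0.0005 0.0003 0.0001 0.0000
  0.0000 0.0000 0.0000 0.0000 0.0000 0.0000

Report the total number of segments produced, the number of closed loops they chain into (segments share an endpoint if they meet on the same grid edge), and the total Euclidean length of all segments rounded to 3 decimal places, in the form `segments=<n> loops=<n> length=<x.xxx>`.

cell (3,0): code 0100 → (3.878,1.000)–(4.000,0.880)
cell (3,1): code 1100 → (3.611,2.000)–(3.878,1.000)
cell (3,2): code 1000 → (4.000,2.574)–(3.611,2.000)
cell (4,0): code 0110 → (4.000,0.880)–(5.000,0.376)
cell (4,2): code 1101 → (4.585,3.000)–(4.000,2.574)
cell (4,3): code 1000 → (5.000,3.179)–(4.585,3.000)
cell (5,0): code 0110 → (5.000,0.376)–(6.000,0.511)
cell (5,3): code 1001 → (6.000,3.014)–(5.000,3.179)
cell (6,0): code 0010 → (6.000,0.511)–(6.570,1.000)
cell (6,1): code 0011 → (6.570,1.000)–(6.825,2.000)
cell (6,2): code 0011 → (6.825,2.000)–(6.019,3.000)
cell (6,3): code 0001 → (6.019,3.000)–(6.000,3.014)
total: 12 segments, chained into 1 closed loop(s), length Σ = 9.308186

segments=12 loops=1 length=9.308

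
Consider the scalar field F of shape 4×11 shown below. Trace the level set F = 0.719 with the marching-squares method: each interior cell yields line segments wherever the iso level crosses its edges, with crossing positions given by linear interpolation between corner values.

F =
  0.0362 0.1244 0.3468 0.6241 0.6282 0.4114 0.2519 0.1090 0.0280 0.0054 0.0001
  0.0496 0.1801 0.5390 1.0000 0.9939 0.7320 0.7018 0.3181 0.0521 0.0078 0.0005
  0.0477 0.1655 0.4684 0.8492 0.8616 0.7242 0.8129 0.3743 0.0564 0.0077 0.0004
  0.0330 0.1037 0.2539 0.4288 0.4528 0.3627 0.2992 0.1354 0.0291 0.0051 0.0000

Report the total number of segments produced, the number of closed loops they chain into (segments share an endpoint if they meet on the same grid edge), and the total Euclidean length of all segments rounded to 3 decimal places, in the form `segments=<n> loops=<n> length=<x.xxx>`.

segments=12 loops=1 length=9.933

cell (0,2): code 0100 → (0.252,3.000)–(1.000,2.390)
cell (0,3): code 1100 → (0.248,4.000)–(0.252,3.000)
cell (0,4): code 1100 → (0.959,5.000)–(0.248,4.000)
cell (0,5): code 1000 → (1.000,5.430)–(0.959,5.000)
cell (1,2): code 0110 → (1.000,2.390)–(2.000,2.658)
cell (1,5): code 1101 → (1.155,6.000)–(1.000,5.430)
cell (1,6): code 1000 → (2.000,6.214)–(1.155,6.000)
cell (2,2): code 0010 → (2.000,2.658)–(2.310,3.000)
cell (2,3): code 0011 → (2.310,3.000)–(2.349,4.000)
cell (2,4): code 0011 → (2.349,4.000)–(2.014,5.000)
cell (2,5): code 0011 → (2.014,5.000)–(2.183,6.000)
cell (2,6): code 0001 → (2.183,6.000)–(2.000,6.214)
total: 12 segments, chained into 1 closed loop(s), length Σ = 9.933418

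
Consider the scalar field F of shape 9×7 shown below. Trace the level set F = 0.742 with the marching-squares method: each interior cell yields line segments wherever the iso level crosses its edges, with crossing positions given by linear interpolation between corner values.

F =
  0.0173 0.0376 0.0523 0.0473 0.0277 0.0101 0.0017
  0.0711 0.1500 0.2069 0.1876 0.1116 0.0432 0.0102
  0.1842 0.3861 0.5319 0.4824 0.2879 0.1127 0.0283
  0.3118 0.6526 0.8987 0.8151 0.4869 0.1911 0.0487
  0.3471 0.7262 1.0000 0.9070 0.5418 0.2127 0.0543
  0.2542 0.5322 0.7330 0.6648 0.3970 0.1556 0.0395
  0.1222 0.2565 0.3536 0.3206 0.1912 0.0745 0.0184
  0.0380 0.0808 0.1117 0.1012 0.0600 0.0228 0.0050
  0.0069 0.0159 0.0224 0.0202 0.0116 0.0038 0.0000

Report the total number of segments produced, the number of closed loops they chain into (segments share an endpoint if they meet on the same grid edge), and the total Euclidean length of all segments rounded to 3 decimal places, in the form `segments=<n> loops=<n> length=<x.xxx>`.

cell (2,1): code 0100 → (2.573,2.000)–(3.000,1.363)
cell (2,2): code 1100 → (2.780,3.000)–(2.573,2.000)
cell (2,3): code 1000 → (3.000,3.223)–(2.780,3.000)
cell (3,1): code 0110 → (3.000,1.363)–(4.000,1.058)
cell (3,3): code 1001 → (4.000,3.452)–(3.000,3.223)
cell (4,1): code 0010 → (4.000,1.058)–(4.966,2.000)
cell (4,2): code 0011 → (4.966,2.000)–(4.681,3.000)
cell (4,3): code 0001 → (4.681,3.000)–(4.000,3.452)
total: 8 segments, chained into 1 closed loop(s), length Σ = 7.379448

segments=8 loops=1 length=7.379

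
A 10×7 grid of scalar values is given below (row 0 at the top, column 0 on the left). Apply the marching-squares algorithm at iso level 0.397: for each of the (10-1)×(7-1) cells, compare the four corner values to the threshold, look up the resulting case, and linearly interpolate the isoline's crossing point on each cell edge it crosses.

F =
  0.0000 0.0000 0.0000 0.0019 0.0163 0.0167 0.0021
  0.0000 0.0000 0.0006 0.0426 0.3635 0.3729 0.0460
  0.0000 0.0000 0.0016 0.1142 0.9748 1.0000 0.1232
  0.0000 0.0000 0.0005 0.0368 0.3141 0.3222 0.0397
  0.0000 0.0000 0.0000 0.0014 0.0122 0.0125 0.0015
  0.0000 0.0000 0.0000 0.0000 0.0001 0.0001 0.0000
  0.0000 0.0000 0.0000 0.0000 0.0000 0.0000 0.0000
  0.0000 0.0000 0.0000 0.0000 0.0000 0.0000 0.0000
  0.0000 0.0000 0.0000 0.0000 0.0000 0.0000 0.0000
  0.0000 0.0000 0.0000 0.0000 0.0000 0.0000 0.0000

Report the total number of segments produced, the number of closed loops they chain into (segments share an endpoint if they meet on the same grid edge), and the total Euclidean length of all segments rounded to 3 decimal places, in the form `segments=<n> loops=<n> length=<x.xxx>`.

segments=6 loops=1 length=6.569

cell (1,3): code 0100 → (1.055,4.000)–(2.000,3.329)
cell (1,4): code 1100 → (1.038,5.000)–(1.055,4.000)
cell (1,5): code 1000 → (2.000,5.688)–(1.038,5.000)
cell (2,3): code 0010 → (2.000,3.329)–(2.875,4.000)
cell (2,4): code 0011 → (2.875,4.000)–(2.890,5.000)
cell (2,5): code 0001 → (2.890,5.000)–(2.000,5.688)
total: 6 segments, chained into 1 closed loop(s), length Σ = 6.568823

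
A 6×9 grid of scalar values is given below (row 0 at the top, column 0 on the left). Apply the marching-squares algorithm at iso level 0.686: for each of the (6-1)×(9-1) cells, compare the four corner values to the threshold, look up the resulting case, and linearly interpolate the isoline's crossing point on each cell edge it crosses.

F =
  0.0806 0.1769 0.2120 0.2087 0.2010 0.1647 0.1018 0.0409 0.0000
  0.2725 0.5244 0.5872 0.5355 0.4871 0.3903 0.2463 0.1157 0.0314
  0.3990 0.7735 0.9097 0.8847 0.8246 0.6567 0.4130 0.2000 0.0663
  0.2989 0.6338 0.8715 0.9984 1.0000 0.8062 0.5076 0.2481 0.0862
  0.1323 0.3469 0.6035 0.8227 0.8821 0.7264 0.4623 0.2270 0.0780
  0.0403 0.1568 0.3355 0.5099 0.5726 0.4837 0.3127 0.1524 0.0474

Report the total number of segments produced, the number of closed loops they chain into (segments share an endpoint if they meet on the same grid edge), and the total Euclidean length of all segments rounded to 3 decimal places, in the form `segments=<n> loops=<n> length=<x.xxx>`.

cell (1,0): code 0100 → (1.649,1.000)–(2.000,0.766)
cell (1,1): code 1100 → (1.306,2.000)–(1.649,1.000)
cell (1,2): code 1100 → (1.431,3.000)–(1.306,2.000)
cell (1,3): code 1100 → (1.589,4.000)–(1.431,3.000)
cell (1,4): code 1000 → (2.000,4.825)–(1.589,4.000)
cell (2,0): code 0010 → (2.000,0.766)–(2.626,1.000)
cell (2,1): code 0111 → (2.626,1.000)–(3.000,1.220)
cell (2,4): code 1101 → (2.196,5.000)–(2.000,4.825)
cell (2,5): code 1000 → (3.000,5.403)–(2.196,5.000)
cell (3,1): code 0010 → (3.000,1.220)–(3.692,2.000)
cell (3,2): code 0111 → (3.692,2.000)–(4.000,2.376)
cell (3,5): code 1001 → (4.000,5.153)–(3.000,5.403)
cell (4,2): code 0010 → (4.000,2.376)–(4.437,3.000)
cell (4,3): code 0011 → (4.437,3.000)–(4.634,4.000)
cell (4,4): code 0011 → (4.634,4.000)–(4.166,5.000)
cell (4,5): code 0001 → (4.166,5.000)–(4.000,5.153)
total: 16 segments, chained into 1 closed loop(s), length Σ = 12.355026

segments=16 loops=1 length=12.355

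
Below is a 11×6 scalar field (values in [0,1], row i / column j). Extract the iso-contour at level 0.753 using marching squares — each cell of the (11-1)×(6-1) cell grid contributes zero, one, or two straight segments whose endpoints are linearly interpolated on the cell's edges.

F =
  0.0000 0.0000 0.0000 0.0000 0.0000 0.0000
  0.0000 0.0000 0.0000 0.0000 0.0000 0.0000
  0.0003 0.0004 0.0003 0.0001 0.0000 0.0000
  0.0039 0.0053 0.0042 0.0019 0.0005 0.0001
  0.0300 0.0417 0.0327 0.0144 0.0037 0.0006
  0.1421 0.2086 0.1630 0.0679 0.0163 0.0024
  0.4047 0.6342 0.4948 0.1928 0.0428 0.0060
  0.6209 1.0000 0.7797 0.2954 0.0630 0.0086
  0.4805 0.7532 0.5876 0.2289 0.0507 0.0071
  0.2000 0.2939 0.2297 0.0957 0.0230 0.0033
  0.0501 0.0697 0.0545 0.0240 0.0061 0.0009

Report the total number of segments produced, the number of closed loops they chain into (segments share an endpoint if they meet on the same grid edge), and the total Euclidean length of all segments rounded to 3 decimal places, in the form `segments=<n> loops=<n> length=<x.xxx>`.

cell (6,0): code 0100 → (6.325,1.000)–(7.000,0.348)
cell (6,1): code 1100 → (6.906,2.000)–(6.325,1.000)
cell (6,2): code 1000 → (7.000,2.055)–(6.906,2.000)
cell (7,0): code 0110 → (7.000,0.348)–(8.000,0.999)
cell (7,1): code 1011 → (8.000,1.001)–(7.139,2.000)
cell (7,2): code 0001 → (7.139,2.000)–(7.000,2.055)
cell (8,0): code 0010 → (8.000,0.999)–(8.000,1.000)
cell (8,1): code 0001 → (8.000,1.000)–(8.000,1.001)
total: 8 segments, chained into 1 closed loop(s), length Σ = 4.867313

segments=8 loops=1 length=4.867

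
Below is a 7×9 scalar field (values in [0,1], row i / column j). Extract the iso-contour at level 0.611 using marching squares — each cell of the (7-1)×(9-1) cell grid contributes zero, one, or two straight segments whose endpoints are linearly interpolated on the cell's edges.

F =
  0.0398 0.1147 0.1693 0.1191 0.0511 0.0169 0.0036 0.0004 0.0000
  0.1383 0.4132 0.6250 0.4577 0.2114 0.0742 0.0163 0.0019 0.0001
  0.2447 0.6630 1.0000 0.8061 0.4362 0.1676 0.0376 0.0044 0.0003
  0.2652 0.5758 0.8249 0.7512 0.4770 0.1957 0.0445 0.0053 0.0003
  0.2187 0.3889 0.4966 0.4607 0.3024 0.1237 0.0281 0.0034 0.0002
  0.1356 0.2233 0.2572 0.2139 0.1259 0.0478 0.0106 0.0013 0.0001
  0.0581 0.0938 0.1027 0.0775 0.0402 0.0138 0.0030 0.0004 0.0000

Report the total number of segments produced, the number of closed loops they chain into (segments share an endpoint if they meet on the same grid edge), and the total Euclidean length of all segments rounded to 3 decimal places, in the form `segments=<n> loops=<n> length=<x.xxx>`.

cell (0,1): code 0100 → (0.969,2.000)–(1.000,1.934)
cell (0,2): code 1000 → (1.000,2.084)–(0.969,2.000)
cell (1,0): code 0100 → (1.792,1.000)–(2.000,0.876)
cell (1,1): code 1110 → (1.000,1.934)–(1.792,1.000)
cell (1,2): code 1101 → (1.440,3.000)–(1.000,2.084)
cell (1,3): code 1000 → (2.000,3.527)–(1.440,3.000)
cell (2,0): code 0010 → (2.000,0.876)–(2.596,1.000)
cell (2,1): code 0111 → (2.596,1.000)–(3.000,1.141)
cell (2,3): code 1001 → (3.000,3.511)–(2.000,3.527)
cell (3,1): code 0010 → (3.000,1.141)–(3.652,2.000)
cell (3,2): code 0011 → (3.652,2.000)–(3.483,3.000)
cell (3,3): code 0001 → (3.483,3.000)–(3.000,3.511)
total: 12 segments, chained into 1 closed loop(s), length Σ = 8.246790

segments=12 loops=1 length=8.247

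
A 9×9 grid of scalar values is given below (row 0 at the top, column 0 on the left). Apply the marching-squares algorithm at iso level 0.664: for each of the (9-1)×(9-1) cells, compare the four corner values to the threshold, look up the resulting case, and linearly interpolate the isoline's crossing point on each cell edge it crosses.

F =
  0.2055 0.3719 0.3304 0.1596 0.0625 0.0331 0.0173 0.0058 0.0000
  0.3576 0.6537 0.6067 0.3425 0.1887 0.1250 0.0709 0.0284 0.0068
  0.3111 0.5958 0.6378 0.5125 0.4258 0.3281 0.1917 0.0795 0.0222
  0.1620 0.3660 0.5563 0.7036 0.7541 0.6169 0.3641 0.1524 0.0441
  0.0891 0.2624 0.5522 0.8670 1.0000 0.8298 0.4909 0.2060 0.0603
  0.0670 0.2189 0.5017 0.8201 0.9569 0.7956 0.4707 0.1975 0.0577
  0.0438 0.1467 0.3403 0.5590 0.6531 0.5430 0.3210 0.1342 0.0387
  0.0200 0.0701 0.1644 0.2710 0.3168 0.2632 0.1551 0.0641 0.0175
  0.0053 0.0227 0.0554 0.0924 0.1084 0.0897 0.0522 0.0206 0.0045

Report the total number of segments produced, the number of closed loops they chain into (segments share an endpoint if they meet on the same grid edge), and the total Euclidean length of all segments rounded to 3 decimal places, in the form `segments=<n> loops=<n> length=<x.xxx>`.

segments=12 loops=1 length=10.057

cell (2,2): code 0100 → (2.793,3.000)–(3.000,2.731)
cell (2,3): code 1100 → (2.726,4.000)–(2.793,3.000)
cell (2,4): code 1000 → (3.000,4.657)–(2.726,4.000)
cell (3,2): code 0110 → (3.000,2.731)–(4.000,2.355)
cell (3,4): code 1101 → (3.221,5.000)–(3.000,4.657)
cell (3,5): code 1000 → (4.000,5.489)–(3.221,5.000)
cell (4,2): code 0110 → (4.000,2.355)–(5.000,2.510)
cell (4,5): code 1001 → (5.000,5.405)–(4.000,5.489)
cell (5,2): code 0010 → (5.000,2.510)–(5.598,3.000)
cell (5,3): code 0011 → (5.598,3.000)–(5.964,4.000)
cell (5,4): code 0011 → (5.964,4.000)–(5.521,5.000)
cell (5,5): code 0001 → (5.521,5.000)–(5.000,5.405)
total: 12 segments, chained into 1 closed loop(s), length Σ = 10.057137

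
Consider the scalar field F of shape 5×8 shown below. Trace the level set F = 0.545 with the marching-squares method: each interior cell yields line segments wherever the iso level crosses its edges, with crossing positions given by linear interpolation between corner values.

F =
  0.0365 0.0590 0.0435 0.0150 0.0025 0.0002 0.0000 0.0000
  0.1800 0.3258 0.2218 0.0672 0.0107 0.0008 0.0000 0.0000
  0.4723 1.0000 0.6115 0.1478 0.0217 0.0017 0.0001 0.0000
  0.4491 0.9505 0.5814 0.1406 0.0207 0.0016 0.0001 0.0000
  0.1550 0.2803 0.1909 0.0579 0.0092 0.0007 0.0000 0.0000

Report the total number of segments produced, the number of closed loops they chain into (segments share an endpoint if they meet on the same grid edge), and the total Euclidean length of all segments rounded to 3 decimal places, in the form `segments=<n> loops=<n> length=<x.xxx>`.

segments=8 loops=1 length=6.699

cell (1,0): code 0100 → (1.325,1.000)–(2.000,0.138)
cell (1,1): code 1100 → (1.829,2.000)–(1.325,1.000)
cell (1,2): code 1000 → (2.000,2.143)–(1.829,2.000)
cell (2,0): code 0110 → (2.000,0.138)–(3.000,0.191)
cell (2,2): code 1001 → (3.000,2.083)–(2.000,2.143)
cell (3,0): code 0010 → (3.000,0.191)–(3.605,1.000)
cell (3,1): code 0011 → (3.605,1.000)–(3.093,2.000)
cell (3,2): code 0001 → (3.093,2.000)–(3.000,2.083)
total: 8 segments, chained into 1 closed loop(s), length Σ = 6.698977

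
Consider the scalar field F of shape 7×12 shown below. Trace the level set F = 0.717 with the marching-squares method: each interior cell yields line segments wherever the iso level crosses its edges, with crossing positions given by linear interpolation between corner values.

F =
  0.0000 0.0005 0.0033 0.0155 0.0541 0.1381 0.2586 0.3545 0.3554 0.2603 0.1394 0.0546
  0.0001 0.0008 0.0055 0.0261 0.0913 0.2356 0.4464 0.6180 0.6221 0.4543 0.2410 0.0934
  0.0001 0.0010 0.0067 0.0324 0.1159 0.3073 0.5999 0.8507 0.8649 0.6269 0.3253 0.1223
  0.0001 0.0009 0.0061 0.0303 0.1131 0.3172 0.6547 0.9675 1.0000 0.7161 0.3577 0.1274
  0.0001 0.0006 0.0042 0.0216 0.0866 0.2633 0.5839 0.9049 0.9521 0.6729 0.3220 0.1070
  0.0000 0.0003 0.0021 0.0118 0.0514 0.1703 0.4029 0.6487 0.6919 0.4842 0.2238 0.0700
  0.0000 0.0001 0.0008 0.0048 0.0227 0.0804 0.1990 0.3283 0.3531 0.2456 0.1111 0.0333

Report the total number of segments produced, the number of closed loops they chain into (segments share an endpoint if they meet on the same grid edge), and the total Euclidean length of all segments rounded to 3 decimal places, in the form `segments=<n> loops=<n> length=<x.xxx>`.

cell (1,6): code 0100 → (1.425,7.000)–(2.000,6.467)
cell (1,7): code 1100 → (1.391,8.000)–(1.425,7.000)
cell (1,8): code 1000 → (2.000,8.621)–(1.391,8.000)
cell (2,6): code 0110 → (2.000,6.467)–(3.000,6.199)
cell (2,8): code 1001 → (3.000,8.997)–(2.000,8.621)
cell (3,6): code 0110 → (3.000,6.199)–(4.000,6.415)
cell (3,8): code 1001 → (4.000,8.842)–(3.000,8.997)
cell (4,6): code 0010 → (4.000,6.415)–(4.733,7.000)
cell (4,7): code 0011 → (4.733,7.000)–(4.904,8.000)
cell (4,8): code 0001 → (4.904,8.000)–(4.000,8.842)
total: 10 segments, chained into 1 closed loop(s), length Σ = 9.980603

segments=10 loops=1 length=9.981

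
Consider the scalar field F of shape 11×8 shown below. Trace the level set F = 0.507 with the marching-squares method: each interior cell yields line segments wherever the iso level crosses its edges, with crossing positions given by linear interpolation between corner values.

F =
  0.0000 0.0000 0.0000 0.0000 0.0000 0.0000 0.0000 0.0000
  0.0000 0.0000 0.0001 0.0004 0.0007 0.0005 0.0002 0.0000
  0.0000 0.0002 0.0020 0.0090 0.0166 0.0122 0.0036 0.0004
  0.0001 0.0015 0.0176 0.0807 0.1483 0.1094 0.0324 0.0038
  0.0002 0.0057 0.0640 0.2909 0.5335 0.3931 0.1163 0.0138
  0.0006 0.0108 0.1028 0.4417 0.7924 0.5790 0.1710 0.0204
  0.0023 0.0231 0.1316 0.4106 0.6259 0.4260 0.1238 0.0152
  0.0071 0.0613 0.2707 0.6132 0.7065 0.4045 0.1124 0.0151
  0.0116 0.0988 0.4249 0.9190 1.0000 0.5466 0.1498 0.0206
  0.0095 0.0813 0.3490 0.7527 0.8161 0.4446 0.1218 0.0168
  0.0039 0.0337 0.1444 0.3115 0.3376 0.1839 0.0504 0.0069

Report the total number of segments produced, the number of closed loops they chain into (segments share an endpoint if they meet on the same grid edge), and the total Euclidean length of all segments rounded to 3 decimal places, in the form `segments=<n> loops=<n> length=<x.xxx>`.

cell (3,3): code 0100 → (3.931,4.000)–(4.000,3.891)
cell (3,4): code 1000 → (4.000,4.189)–(3.931,4.000)
cell (4,3): code 0110 → (4.000,3.891)–(5.000,3.186)
cell (4,4): code 1101 → (4.613,5.000)–(4.000,4.189)
cell (4,5): code 1000 → (5.000,5.176)–(4.613,5.000)
cell (5,3): code 0110 → (5.000,3.186)–(6.000,3.448)
cell (5,4): code 1011 → (6.000,4.595)–(5.471,5.000)
cell (5,5): code 0001 → (5.471,5.000)–(5.000,5.176)
cell (6,2): code 0100 → (6.476,3.000)–(7.000,2.690)
cell (6,3): code 1110 → (6.000,3.448)–(6.476,3.000)
cell (6,4): code 1001 → (7.000,4.661)–(6.000,4.595)
cell (7,2): code 0110 → (7.000,2.690)–(8.000,2.166)
cell (7,4): code 1101 → (7.721,5.000)–(7.000,4.661)
cell (7,5): code 1000 → (8.000,5.100)–(7.721,5.000)
cell (8,2): code 0110 → (8.000,2.166)–(9.000,2.391)
cell (8,4): code 1011 → (9.000,4.832)–(8.388,5.000)
cell (8,5): code 0001 → (8.388,5.000)–(8.000,5.100)
cell (9,2): code 0010 → (9.000,2.391)–(9.557,3.000)
cell (9,3): code 0011 → (9.557,3.000)–(9.646,4.000)
cell (9,4): code 0001 → (9.646,4.000)–(9.000,4.832)
total: 20 segments, chained into 1 closed loop(s), length Σ = 14.627598

segments=20 loops=1 length=14.628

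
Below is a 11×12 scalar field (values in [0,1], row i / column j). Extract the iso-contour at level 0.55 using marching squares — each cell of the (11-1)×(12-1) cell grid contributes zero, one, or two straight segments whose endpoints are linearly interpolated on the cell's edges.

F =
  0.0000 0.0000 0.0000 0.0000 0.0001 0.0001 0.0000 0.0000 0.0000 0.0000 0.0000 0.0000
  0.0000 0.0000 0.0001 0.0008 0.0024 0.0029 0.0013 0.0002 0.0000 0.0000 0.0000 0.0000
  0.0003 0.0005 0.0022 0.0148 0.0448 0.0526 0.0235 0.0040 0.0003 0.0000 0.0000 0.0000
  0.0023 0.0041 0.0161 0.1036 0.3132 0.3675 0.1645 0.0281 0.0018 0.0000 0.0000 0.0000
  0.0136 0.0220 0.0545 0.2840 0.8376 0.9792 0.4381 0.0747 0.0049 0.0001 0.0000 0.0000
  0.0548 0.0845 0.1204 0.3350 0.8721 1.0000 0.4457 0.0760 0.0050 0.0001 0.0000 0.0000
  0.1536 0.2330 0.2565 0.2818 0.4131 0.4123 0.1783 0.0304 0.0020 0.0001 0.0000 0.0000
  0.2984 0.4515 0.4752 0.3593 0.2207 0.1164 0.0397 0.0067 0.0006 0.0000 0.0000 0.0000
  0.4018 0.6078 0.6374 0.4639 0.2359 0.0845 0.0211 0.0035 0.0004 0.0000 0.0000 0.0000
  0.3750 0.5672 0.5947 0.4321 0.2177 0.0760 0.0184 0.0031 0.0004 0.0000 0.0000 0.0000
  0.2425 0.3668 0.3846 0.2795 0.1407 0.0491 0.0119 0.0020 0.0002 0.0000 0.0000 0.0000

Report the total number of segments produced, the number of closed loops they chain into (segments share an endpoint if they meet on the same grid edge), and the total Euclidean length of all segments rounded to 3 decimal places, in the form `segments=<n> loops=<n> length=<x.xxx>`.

cell (3,3): code 0100 → (3.452,4.000)–(4.000,3.480)
cell (3,4): code 1100 → (3.298,5.000)–(3.452,4.000)
cell (3,5): code 1000 → (4.000,5.793)–(3.298,5.000)
cell (4,3): code 0110 → (4.000,3.480)–(5.000,3.400)
cell (4,5): code 1001 → (5.000,5.812)–(4.000,5.793)
cell (5,3): code 0010 → (5.000,3.400)–(5.702,4.000)
cell (5,4): code 0011 → (5.702,4.000)–(5.766,5.000)
cell (5,5): code 0001 → (5.766,5.000)–(5.000,5.812)
cell (7,0): code 0100 → (7.630,1.000)–(8.000,0.719)
cell (7,1): code 1100 → (7.461,2.000)–(7.630,1.000)
cell (7,2): code 1000 → (8.000,2.504)–(7.461,2.000)
cell (8,0): code 0110 → (8.000,0.719)–(9.000,0.911)
cell (8,2): code 1001 → (9.000,2.275)–(8.000,2.504)
cell (9,0): code 0010 → (9.000,0.911)–(9.086,1.000)
cell (9,1): code 0011 → (9.086,1.000)–(9.213,2.000)
cell (9,2): code 0001 → (9.213,2.000)–(9.000,2.275)
total: 16 segments, chained into 2 closed loop(s), length Σ = 13.610174

segments=16 loops=2 length=13.610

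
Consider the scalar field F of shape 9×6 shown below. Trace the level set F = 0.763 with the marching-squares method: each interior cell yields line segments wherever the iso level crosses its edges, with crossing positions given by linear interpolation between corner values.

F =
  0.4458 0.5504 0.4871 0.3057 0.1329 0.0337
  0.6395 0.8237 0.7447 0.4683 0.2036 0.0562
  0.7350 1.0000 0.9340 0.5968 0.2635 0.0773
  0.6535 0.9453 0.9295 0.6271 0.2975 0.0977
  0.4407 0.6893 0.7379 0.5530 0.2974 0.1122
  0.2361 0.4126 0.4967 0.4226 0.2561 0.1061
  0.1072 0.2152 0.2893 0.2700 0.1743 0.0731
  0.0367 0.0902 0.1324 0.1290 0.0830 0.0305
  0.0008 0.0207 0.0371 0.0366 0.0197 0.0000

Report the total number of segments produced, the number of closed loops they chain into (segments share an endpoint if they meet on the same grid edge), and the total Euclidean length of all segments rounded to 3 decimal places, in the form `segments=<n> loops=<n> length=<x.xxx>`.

segments=10 loops=1 length=8.658

cell (0,0): code 0100 → (0.778,1.000)–(1.000,0.670)
cell (0,1): code 1000 → (1.000,1.768)–(0.778,1.000)
cell (1,0): code 0110 → (1.000,0.670)–(2.000,0.106)
cell (1,1): code 1101 → (1.097,2.000)–(1.000,1.768)
cell (1,2): code 1000 → (2.000,2.507)–(1.097,2.000)
cell (2,0): code 0110 → (2.000,0.106)–(3.000,0.375)
cell (2,2): code 1001 → (3.000,2.551)–(2.000,2.507)
cell (3,0): code 0010 → (3.000,0.375)–(3.712,1.000)
cell (3,1): code 0011 → (3.712,1.000)–(3.869,2.000)
cell (3,2): code 0001 → (3.869,2.000)–(3.000,2.551)
total: 10 segments, chained into 1 closed loop(s), length Σ = 8.657568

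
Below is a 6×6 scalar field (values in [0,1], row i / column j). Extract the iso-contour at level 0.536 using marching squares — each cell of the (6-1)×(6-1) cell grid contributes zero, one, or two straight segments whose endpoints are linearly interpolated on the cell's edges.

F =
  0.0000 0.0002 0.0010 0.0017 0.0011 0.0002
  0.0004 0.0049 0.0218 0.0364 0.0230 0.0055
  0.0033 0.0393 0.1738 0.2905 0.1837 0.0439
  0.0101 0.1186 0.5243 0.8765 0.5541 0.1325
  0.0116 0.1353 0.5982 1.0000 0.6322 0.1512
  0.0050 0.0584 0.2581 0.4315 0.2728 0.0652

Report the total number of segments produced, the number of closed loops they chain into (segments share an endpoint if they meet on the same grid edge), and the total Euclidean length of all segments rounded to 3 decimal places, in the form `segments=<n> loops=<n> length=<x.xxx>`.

cell (2,2): code 0100 → (2.419,3.000)–(3.000,2.033)
cell (2,3): code 1100 → (2.951,4.000)–(2.419,3.000)
cell (2,4): code 1000 → (3.000,4.043)–(2.951,4.000)
cell (3,1): code 0100 → (3.158,2.000)–(4.000,1.866)
cell (3,2): code 1110 → (3.000,2.033)–(3.158,2.000)
cell (3,4): code 1001 → (4.000,4.200)–(3.000,4.043)
cell (4,1): code 0010 → (4.000,1.866)–(4.183,2.000)
cell (4,2): code 0011 → (4.183,2.000)–(4.816,3.000)
cell (4,3): code 0011 → (4.816,3.000)–(4.268,4.000)
cell (4,4): code 0001 → (4.268,4.000)–(4.000,4.200)
total: 10 segments, chained into 1 closed loop(s), length Σ = 7.237468

segments=10 loops=1 length=7.237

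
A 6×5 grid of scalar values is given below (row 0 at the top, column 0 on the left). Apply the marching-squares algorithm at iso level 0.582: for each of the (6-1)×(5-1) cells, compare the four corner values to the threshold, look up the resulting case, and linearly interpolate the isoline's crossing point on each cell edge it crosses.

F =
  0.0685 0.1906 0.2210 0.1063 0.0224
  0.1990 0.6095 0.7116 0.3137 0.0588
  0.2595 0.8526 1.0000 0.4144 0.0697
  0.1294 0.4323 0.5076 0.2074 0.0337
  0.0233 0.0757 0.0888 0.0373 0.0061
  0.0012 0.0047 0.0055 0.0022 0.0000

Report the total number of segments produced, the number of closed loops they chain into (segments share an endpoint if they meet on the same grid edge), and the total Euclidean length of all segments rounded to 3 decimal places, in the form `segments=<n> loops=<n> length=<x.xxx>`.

segments=8 loops=1 length=6.597

cell (0,0): code 0100 → (0.934,1.000)–(1.000,0.933)
cell (0,1): code 1100 → (0.736,2.000)–(0.934,1.000)
cell (0,2): code 1000 → (1.000,2.326)–(0.736,2.000)
cell (1,0): code 0110 → (1.000,0.933)–(2.000,0.544)
cell (1,2): code 1001 → (2.000,2.714)–(1.000,2.326)
cell (2,0): code 0010 → (2.000,0.544)–(2.644,1.000)
cell (2,1): code 0011 → (2.644,1.000)–(2.849,2.000)
cell (2,2): code 0001 → (2.849,2.000)–(2.000,2.714)
total: 8 segments, chained into 1 closed loop(s), length Σ = 6.597461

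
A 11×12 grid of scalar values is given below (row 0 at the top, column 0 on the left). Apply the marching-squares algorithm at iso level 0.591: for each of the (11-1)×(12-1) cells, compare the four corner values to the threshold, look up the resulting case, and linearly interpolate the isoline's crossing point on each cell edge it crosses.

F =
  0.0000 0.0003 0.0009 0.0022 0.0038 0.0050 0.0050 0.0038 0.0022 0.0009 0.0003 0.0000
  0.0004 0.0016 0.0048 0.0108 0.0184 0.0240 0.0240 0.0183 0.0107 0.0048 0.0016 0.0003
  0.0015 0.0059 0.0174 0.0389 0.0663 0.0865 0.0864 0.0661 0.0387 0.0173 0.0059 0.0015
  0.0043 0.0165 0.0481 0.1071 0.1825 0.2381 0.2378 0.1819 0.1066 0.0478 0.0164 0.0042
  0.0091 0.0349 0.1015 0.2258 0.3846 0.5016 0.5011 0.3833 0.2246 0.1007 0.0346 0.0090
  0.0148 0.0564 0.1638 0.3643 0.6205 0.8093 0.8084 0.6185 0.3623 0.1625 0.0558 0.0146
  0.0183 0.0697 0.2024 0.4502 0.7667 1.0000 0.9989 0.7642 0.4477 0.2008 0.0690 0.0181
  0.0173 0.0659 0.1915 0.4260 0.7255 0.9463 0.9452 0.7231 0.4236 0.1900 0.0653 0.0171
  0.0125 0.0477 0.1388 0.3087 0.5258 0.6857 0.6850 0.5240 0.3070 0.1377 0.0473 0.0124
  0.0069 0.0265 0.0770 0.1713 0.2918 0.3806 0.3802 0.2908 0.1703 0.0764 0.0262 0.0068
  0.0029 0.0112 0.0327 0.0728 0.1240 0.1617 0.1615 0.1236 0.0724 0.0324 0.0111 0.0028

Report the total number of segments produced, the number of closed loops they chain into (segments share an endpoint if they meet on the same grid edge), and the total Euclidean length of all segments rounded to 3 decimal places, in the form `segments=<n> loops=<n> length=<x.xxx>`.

cell (4,3): code 0100 → (4.875,4.000)–(5.000,3.885)
cell (4,4): code 1100 → (4.291,5.000)–(4.875,4.000)
cell (4,5): code 1100 → (4.293,6.000)–(4.291,5.000)
cell (4,6): code 1100 → (4.883,7.000)–(4.293,6.000)
cell (4,7): code 1000 → (5.000,7.107)–(4.883,7.000)
cell (5,3): code 0110 → (5.000,3.885)–(6.000,3.445)
cell (5,7): code 1001 → (6.000,7.547)–(5.000,7.107)
cell (6,3): code 0110 → (6.000,3.445)–(7.000,3.551)
cell (6,7): code 1001 → (7.000,7.441)–(6.000,7.547)
cell (7,3): code 0010 → (7.000,3.551)–(7.674,4.000)
cell (7,4): code 0111 → (7.674,4.000)–(8.000,4.408)
cell (7,6): code 1011 → (8.000,6.584)–(7.663,7.000)
cell (7,7): code 0001 → (7.663,7.000)–(7.000,7.441)
cell (8,4): code 0010 → (8.000,4.408)–(8.310,5.000)
cell (8,5): code 0011 → (8.310,5.000)–(8.308,6.000)
cell (8,6): code 0001 → (8.308,6.000)–(8.000,6.584)
total: 16 segments, chained into 1 closed loop(s), length Σ = 12.837235

segments=16 loops=1 length=12.837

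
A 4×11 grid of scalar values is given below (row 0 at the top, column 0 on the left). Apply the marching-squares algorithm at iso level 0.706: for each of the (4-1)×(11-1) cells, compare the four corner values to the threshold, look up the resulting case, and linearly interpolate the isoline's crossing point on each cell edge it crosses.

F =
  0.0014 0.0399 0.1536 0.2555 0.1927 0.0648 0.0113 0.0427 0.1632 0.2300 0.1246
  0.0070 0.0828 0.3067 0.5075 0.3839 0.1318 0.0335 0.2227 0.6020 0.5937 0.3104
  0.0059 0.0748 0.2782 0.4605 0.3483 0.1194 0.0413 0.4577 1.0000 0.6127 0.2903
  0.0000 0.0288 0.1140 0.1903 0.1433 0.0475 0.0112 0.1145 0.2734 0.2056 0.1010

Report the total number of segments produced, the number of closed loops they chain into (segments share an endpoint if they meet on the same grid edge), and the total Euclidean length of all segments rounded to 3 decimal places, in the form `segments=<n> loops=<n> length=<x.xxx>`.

cell (1,7): code 0100 → (1.261,8.000)–(2.000,7.458)
cell (1,8): code 1000 → (2.000,8.759)–(1.261,8.000)
cell (2,7): code 0010 → (2.000,7.458)–(2.405,8.000)
cell (2,8): code 0001 → (2.405,8.000)–(2.000,8.759)
total: 4 segments, chained into 1 closed loop(s), length Σ = 3.512176

segments=4 loops=1 length=3.512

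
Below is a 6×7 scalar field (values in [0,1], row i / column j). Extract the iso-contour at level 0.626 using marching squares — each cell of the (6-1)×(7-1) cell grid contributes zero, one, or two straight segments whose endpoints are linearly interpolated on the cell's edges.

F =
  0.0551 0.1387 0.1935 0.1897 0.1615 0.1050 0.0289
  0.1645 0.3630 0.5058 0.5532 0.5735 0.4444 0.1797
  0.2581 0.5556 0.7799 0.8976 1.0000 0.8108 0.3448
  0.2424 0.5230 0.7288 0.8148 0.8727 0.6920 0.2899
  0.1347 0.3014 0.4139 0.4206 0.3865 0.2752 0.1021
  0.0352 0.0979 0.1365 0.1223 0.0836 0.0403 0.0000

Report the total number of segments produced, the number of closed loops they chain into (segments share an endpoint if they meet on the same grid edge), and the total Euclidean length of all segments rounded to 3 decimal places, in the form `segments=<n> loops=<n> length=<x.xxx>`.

segments=12 loops=1 length=10.565

cell (1,1): code 0100 → (1.439,2.000)–(2.000,1.314)
cell (1,2): code 1100 → (1.211,3.000)–(1.439,2.000)
cell (1,3): code 1100 → (1.123,4.000)–(1.211,3.000)
cell (1,4): code 1100 → (1.496,5.000)–(1.123,4.000)
cell (1,5): code 1000 → (2.000,5.397)–(1.496,5.000)
cell (2,1): code 0110 → (2.000,1.314)–(3.000,1.500)
cell (2,5): code 1001 → (3.000,5.164)–(2.000,5.397)
cell (3,1): code 0010 → (3.000,1.500)–(3.326,2.000)
cell (3,2): code 0011 → (3.326,2.000)–(3.479,3.000)
cell (3,3): code 0011 → (3.479,3.000)–(3.507,4.000)
cell (3,4): code 0011 → (3.507,4.000)–(3.158,5.000)
cell (3,5): code 0001 → (3.158,5.000)–(3.000,5.164)
total: 12 segments, chained into 1 closed loop(s), length Σ = 10.564541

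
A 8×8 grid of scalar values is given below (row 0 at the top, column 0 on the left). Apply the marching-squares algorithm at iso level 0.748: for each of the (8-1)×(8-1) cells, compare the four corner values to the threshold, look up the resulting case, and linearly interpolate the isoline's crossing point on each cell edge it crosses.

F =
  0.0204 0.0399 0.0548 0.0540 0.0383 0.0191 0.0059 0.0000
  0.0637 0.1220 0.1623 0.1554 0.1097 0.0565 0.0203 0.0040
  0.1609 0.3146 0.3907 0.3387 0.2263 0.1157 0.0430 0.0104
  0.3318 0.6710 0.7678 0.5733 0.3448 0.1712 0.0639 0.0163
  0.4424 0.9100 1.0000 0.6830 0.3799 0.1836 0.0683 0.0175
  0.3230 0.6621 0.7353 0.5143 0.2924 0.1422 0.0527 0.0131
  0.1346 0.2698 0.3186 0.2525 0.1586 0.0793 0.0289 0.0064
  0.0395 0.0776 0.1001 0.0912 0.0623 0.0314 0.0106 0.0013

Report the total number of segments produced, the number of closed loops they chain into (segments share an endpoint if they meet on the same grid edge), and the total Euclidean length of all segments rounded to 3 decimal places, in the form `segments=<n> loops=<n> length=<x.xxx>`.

cell (2,1): code 0100 → (2.947,2.000)–(3.000,1.795)
cell (2,2): code 1000 → (3.000,2.102)–(2.947,2.000)
cell (3,0): code 0100 → (3.322,1.000)–(4.000,0.654)
cell (3,1): code 1110 → (3.000,1.795)–(3.322,1.000)
cell (3,2): code 1001 → (4.000,2.795)–(3.000,2.102)
cell (4,0): code 0010 → (4.000,0.654)–(4.653,1.000)
cell (4,1): code 0011 → (4.653,1.000)–(4.952,2.000)
cell (4,2): code 0001 → (4.952,2.000)–(4.000,2.795)
total: 8 segments, chained into 1 closed loop(s), length Σ = 6.185451

segments=8 loops=1 length=6.185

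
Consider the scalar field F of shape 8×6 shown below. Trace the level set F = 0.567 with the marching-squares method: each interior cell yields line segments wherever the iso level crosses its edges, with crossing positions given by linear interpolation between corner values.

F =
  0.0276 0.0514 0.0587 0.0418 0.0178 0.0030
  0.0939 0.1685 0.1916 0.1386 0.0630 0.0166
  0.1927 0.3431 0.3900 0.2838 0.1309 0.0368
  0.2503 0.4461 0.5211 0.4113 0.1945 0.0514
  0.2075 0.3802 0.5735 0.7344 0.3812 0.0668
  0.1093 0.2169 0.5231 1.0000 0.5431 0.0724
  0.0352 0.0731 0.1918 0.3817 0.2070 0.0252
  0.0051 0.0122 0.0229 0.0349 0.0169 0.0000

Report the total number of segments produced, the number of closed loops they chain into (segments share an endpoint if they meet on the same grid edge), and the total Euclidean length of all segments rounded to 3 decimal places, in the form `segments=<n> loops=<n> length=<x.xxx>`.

cell (3,1): code 0100 → (3.876,2.000)–(4.000,1.966)
cell (3,2): code 1100 → (3.482,3.000)–(3.876,2.000)
cell (3,3): code 1000 → (4.000,3.474)–(3.482,3.000)
cell (4,1): code 0010 → (4.000,1.966)–(4.129,2.000)
cell (4,2): code 0111 → (4.129,2.000)–(5.000,2.092)
cell (4,3): code 1001 → (5.000,3.948)–(4.000,3.474)
cell (5,2): code 0010 → (5.000,2.092)–(5.700,3.000)
cell (5,3): code 0001 → (5.700,3.000)–(5.000,3.948)
total: 8 segments, chained into 1 closed loop(s), length Σ = 6.346264

segments=8 loops=1 length=6.346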